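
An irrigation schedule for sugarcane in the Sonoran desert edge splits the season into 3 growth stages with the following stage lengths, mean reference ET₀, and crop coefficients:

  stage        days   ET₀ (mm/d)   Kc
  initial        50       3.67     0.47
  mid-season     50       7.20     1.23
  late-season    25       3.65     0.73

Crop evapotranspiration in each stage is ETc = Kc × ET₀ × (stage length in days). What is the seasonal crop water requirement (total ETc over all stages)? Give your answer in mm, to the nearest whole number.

initial: 0.47 × 3.67 × 50 = 86.25 mm
mid-season: 1.23 × 7.20 × 50 = 442.80 mm
late-season: 0.73 × 3.65 × 25 = 66.61 mm
Seasonal total = 595.66 mm

596 mm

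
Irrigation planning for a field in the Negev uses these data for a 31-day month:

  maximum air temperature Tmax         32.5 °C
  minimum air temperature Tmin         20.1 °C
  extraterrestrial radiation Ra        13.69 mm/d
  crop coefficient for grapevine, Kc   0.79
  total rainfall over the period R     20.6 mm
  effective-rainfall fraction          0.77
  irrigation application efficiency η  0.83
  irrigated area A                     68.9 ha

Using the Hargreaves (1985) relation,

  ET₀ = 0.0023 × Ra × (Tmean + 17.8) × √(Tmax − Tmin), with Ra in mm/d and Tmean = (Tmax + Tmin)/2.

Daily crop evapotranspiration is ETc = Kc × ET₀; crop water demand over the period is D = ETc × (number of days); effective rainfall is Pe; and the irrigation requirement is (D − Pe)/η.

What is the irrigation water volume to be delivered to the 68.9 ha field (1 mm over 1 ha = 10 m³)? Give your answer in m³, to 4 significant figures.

86240 m³

Tmean = (32.5 + 20.1)/2 = 26.30 °C
ET₀ = 0.0023 × 13.69 × (26.30 + 17.8) × √12.4 = 0.0023 × 13.69 × 44.10 × 3.5214 = 4.8897 mm/d
ETc = Kc × ET₀ = 0.79 × 4.8897 = 3.8629 mm/d
Crop demand D = ETc × 31 d = 3.8629 × 31 = 119.750 mm
Pe = 0.77 × 20.6 = 15.862 mm
D − Pe = 119.750 − 15.862 = 103.888 mm
Gross irrigation = 103.888 / 0.83 = 125.166 mm
Volume = 125.166 mm × 68.9 ha × 10 = 86239.4 m³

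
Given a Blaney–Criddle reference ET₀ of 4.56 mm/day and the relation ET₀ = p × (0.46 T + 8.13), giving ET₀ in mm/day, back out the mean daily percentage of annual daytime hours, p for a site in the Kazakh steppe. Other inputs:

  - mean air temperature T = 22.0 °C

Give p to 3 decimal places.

p = ET₀ / (0.46 T + 8.13) = 4.56 / (0.46 × 22.0 + 8.13) = 4.56 / 18.250 = 0.2499

0.250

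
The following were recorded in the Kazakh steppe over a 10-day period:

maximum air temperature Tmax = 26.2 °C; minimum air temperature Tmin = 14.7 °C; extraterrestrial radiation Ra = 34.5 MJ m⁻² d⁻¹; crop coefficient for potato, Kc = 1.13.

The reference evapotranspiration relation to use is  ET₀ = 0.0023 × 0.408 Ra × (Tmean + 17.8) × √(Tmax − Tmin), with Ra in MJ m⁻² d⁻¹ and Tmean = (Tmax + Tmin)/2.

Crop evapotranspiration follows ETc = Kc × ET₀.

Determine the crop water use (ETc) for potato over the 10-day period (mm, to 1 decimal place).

Tmean = (26.2 + 14.7)/2 = 20.45 °C
0.408 Ra = 0.408 × 34.5 = 14.0760 mm/d equivalent
ET₀ = 0.0023 × 14.0760 × (20.45 + 17.8) × √11.5 = 0.0023 × 14.0760 × 38.25 × 3.3912 = 4.1994 mm/d
ETc = Kc × ET₀ = 1.13 × 4.1994 = 4.7453 mm/d
Over 10 days: 4.7453 × 10 = 47.453 mm

47.5 mm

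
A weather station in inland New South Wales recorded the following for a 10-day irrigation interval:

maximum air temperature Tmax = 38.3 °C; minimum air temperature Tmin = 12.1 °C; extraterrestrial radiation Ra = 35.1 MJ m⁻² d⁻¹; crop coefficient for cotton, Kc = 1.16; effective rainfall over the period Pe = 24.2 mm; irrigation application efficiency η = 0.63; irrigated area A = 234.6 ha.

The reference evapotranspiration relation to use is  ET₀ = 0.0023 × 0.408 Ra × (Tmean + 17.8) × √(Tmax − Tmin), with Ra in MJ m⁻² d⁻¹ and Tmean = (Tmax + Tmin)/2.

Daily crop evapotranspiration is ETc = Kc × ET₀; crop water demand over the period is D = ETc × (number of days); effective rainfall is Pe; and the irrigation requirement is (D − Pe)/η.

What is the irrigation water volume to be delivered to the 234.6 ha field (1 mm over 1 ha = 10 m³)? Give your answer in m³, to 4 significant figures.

Tmean = (38.3 + 12.1)/2 = 25.20 °C
0.408 Ra = 0.408 × 35.1 = 14.3208 mm/d equivalent
ET₀ = 0.0023 × 14.3208 × (25.20 + 17.8) × √26.2 = 0.0023 × 14.3208 × 43.00 × 5.1186 = 7.2496 mm/d
ETc = Kc × ET₀ = 1.16 × 7.2496 = 8.4095 mm/d
Crop demand D = ETc × 10 d = 8.4095 × 10 = 84.095 mm
D − Pe = 84.095 − 24.2 = 59.895 mm
Gross irrigation = 59.895 / 0.63 = 95.071 mm
Volume = 95.071 mm × 234.6 ha × 10 = 223036.6 m³

223000 m³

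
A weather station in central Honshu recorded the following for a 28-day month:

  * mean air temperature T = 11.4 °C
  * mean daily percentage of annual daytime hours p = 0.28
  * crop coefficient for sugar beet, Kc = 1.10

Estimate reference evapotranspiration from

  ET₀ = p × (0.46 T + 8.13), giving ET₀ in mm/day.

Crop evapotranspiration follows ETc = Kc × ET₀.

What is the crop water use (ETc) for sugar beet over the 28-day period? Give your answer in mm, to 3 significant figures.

115 mm

ET₀ = 0.28 × (0.46 × 11.4 + 8.13) = 0.28 × 13.374 = 3.7447 mm/d
ETc = Kc × ET₀ = 1.10 × 3.7447 = 4.1192 mm/d
Over 28 days: 4.1192 × 28 = 115.338 mm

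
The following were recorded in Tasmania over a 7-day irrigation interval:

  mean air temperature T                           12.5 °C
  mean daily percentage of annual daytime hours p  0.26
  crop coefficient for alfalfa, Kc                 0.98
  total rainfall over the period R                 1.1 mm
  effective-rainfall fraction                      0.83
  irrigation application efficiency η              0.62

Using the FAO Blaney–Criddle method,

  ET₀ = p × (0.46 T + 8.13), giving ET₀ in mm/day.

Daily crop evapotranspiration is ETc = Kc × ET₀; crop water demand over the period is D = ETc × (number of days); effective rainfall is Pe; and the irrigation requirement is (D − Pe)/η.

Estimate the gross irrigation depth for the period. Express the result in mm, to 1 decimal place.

38.5 mm

ET₀ = 0.26 × (0.46 × 12.5 + 8.13) = 0.26 × 13.880 = 3.6088 mm/d
ETc = Kc × ET₀ = 0.98 × 3.6088 = 3.5366 mm/d
Crop demand D = ETc × 7 d = 3.5366 × 7 = 24.756 mm
Pe = 0.83 × 1.1 = 0.913 mm
D − Pe = 24.756 − 0.913 = 23.843 mm
Gross irrigation = 23.843 / 0.62 = 38.456 mm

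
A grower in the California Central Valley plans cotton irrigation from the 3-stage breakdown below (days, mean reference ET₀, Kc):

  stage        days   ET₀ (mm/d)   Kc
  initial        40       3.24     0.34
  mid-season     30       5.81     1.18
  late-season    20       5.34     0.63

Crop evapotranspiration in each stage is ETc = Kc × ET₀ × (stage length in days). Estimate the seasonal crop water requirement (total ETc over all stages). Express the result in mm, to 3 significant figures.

317 mm

initial: 0.34 × 3.24 × 40 = 44.06 mm
mid-season: 1.18 × 5.81 × 30 = 205.67 mm
late-season: 0.63 × 5.34 × 20 = 67.28 mm
Seasonal total = 317.01 mm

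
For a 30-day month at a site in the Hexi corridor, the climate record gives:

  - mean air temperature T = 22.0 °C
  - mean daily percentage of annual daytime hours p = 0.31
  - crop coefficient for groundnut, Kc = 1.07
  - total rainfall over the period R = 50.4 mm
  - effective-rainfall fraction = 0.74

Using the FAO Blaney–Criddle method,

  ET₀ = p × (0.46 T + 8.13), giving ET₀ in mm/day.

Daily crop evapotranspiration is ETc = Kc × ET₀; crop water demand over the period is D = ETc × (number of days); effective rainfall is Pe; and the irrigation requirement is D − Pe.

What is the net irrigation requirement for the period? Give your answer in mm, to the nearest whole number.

144 mm

ET₀ = 0.31 × (0.46 × 22.0 + 8.13) = 0.31 × 18.250 = 5.6575 mm/d
ETc = Kc × ET₀ = 1.07 × 5.6575 = 6.0535 mm/d
Crop demand D = ETc × 30 d = 6.0535 × 30 = 181.605 mm
Pe = 0.74 × 50.4 = 37.296 mm
D − Pe = 181.605 − 37.296 = 144.309 mm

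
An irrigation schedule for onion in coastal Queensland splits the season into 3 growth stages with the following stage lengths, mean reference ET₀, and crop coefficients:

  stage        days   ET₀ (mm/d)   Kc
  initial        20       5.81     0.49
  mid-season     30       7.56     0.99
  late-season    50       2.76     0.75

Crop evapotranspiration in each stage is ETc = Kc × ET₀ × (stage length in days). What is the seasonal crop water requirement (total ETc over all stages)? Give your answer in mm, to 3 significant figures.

initial: 0.49 × 5.81 × 20 = 56.94 mm
mid-season: 0.99 × 7.56 × 30 = 224.53 mm
late-season: 0.75 × 2.76 × 50 = 103.50 mm
Seasonal total = 384.97 mm

385 mm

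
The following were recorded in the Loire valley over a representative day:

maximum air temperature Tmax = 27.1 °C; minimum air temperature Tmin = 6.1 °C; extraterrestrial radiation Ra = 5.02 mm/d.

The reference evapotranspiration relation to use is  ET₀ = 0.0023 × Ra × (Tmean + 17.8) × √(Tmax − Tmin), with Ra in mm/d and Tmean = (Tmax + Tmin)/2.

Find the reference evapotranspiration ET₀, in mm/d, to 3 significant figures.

Tmean = (27.1 + 6.1)/2 = 16.60 °C
ET₀ = 0.0023 × 5.02 × (16.60 + 17.8) × √21.0 = 0.0023 × 5.02 × 34.40 × 4.5826 = 1.8201 mm/d

1.82 mm/d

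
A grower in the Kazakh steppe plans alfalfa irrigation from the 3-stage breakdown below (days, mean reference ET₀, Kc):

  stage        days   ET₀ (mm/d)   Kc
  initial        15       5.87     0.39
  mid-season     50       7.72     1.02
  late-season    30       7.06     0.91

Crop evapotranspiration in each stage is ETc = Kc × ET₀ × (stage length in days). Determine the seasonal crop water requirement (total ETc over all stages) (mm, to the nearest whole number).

621 mm

initial: 0.39 × 5.87 × 15 = 34.34 mm
mid-season: 1.02 × 7.72 × 50 = 393.72 mm
late-season: 0.91 × 7.06 × 30 = 192.74 mm
Seasonal total = 620.80 mm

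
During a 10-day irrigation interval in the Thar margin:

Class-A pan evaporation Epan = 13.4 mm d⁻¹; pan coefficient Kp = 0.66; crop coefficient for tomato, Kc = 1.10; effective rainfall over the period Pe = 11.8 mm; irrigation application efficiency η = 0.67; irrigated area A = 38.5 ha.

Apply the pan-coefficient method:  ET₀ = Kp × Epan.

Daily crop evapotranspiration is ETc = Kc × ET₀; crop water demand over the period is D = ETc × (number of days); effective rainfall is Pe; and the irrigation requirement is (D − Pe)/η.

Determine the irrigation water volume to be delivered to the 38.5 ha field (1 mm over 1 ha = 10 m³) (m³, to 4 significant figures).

49120 m³

ET₀ = 0.66 × 13.4 = 8.8440 mm/d
ETc = Kc × ET₀ = 1.10 × 8.8440 = 9.7284 mm/d
Crop demand D = ETc × 10 d = 9.7284 × 10 = 97.284 mm
D − Pe = 97.284 − 11.8 = 85.484 mm
Gross irrigation = 85.484 / 0.67 = 127.588 mm
Volume = 127.588 mm × 38.5 ha × 10 = 49121.4 m³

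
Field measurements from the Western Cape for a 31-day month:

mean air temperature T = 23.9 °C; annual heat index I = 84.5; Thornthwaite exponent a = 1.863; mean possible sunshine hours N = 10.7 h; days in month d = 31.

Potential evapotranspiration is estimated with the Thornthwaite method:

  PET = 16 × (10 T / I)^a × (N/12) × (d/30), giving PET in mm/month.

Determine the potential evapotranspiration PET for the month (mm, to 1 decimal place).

102.3 mm

10T/I = 10 × 23.9 / 84.5 = 2.8284
(10T/I)^a = 2.8284^1.863 = 6.9378
Uncorrected PET = 16 × 6.9378 = 111.005 mm
Correction = (N/12)(d/30) = (10.7/12)(31/30) = 0.9214
PET = 111.005 × 0.9214 = 102.280 mm/month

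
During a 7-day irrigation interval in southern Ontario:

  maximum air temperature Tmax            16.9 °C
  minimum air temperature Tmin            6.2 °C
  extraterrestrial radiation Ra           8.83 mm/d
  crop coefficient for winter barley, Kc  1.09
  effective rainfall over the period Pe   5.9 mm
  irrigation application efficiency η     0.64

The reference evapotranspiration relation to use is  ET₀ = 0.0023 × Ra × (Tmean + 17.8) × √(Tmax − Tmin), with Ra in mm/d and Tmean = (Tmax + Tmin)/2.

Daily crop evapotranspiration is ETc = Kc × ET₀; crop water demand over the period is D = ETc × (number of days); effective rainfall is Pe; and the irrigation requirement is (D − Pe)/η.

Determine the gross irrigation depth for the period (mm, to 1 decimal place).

14.0 mm

Tmean = (16.9 + 6.2)/2 = 11.55 °C
ET₀ = 0.0023 × 8.83 × (11.55 + 17.8) × √10.7 = 0.0023 × 8.83 × 29.35 × 3.2711 = 1.9498 mm/d
ETc = Kc × ET₀ = 1.09 × 1.9498 = 2.1253 mm/d
Crop demand D = ETc × 7 d = 2.1253 × 7 = 14.877 mm
D − Pe = 14.877 − 5.9 = 8.977 mm
Gross irrigation = 8.977 / 0.64 = 14.027 mm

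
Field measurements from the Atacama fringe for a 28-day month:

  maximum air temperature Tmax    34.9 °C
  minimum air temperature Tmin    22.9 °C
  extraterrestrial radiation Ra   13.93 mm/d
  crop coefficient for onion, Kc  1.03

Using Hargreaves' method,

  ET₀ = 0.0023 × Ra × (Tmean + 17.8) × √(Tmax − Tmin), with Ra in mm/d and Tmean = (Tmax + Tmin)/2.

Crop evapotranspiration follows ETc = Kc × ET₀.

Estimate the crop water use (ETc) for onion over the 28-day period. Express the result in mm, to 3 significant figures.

149 mm

Tmean = (34.9 + 22.9)/2 = 28.90 °C
ET₀ = 0.0023 × 13.93 × (28.90 + 17.8) × √12.0 = 0.0023 × 13.93 × 46.70 × 3.4641 = 5.1831 mm/d
ETc = Kc × ET₀ = 1.03 × 5.1831 = 5.3386 mm/d
Over 28 days: 5.3386 × 28 = 149.481 mm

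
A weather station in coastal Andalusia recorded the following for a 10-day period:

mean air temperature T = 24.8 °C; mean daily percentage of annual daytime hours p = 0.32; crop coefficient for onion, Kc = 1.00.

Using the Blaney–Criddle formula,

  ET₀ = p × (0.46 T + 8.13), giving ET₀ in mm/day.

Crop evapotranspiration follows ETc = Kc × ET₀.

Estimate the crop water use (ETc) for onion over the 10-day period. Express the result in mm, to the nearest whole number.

ET₀ = 0.32 × (0.46 × 24.8 + 8.13) = 0.32 × 19.538 = 6.2522 mm/d
ETc = Kc × ET₀ = 1.00 × 6.2522 = 6.2522 mm/d
Over 10 days: 6.2522 × 10 = 62.522 mm

63 mm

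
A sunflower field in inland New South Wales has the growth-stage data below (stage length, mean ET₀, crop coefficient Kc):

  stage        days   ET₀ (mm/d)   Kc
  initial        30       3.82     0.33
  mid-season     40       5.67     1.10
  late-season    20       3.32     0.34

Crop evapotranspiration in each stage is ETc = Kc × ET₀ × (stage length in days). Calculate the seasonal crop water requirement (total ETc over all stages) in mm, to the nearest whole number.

310 mm

initial: 0.33 × 3.82 × 30 = 37.82 mm
mid-season: 1.10 × 5.67 × 40 = 249.48 mm
late-season: 0.34 × 3.32 × 20 = 22.58 mm
Seasonal total = 309.88 mm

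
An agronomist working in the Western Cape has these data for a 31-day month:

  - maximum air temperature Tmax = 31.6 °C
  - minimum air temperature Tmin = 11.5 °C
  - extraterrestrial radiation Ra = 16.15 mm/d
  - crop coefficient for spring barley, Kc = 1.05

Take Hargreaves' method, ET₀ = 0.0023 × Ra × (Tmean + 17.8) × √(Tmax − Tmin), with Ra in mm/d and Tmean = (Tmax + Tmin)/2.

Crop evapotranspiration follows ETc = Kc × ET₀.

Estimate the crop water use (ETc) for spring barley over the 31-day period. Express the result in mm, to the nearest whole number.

Tmean = (31.6 + 11.5)/2 = 21.55 °C
ET₀ = 0.0023 × 16.15 × (21.55 + 17.8) × √20.1 = 0.0023 × 16.15 × 39.35 × 4.4833 = 6.5530 mm/d
ETc = Kc × ET₀ = 1.05 × 6.5530 = 6.8807 mm/d
Over 31 days: 6.8807 × 31 = 213.302 mm

213 mm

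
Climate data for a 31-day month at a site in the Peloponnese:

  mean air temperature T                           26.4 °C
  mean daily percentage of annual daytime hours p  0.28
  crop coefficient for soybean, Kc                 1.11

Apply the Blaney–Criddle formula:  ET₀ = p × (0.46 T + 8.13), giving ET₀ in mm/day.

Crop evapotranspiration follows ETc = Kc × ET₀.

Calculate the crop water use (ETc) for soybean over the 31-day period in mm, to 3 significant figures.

195 mm

ET₀ = 0.28 × (0.46 × 26.4 + 8.13) = 0.28 × 20.274 = 5.6767 mm/d
ETc = Kc × ET₀ = 1.11 × 5.6767 = 6.3011 mm/d
Over 31 days: 6.3011 × 31 = 195.334 mm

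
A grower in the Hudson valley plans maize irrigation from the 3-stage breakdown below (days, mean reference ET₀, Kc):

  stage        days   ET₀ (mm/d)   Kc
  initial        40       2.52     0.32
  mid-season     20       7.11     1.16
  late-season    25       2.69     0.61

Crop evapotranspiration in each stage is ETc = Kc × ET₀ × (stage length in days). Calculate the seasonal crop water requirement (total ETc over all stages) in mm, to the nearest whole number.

238 mm

initial: 0.32 × 2.52 × 40 = 32.26 mm
mid-season: 1.16 × 7.11 × 20 = 164.95 mm
late-season: 0.61 × 2.69 × 25 = 41.02 mm
Seasonal total = 238.23 mm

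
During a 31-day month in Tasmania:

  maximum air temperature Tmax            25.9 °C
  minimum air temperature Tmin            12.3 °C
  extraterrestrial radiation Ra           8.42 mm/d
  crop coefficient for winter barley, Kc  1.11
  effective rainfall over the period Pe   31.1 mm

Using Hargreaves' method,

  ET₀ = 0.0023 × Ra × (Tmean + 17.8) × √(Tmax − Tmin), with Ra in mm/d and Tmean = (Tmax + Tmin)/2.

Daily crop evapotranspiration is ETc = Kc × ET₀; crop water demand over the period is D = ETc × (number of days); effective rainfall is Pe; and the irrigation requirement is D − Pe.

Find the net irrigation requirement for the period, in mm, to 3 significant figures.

Tmean = (25.9 + 12.3)/2 = 19.10 °C
ET₀ = 0.0023 × 8.42 × (19.10 + 17.8) × √13.6 = 0.0023 × 8.42 × 36.90 × 3.6878 = 2.6353 mm/d
ETc = Kc × ET₀ = 1.11 × 2.6353 = 2.9252 mm/d
Crop demand D = ETc × 31 d = 2.9252 × 31 = 90.681 mm
D − Pe = 90.681 − 31.1 = 59.581 mm

59.6 mm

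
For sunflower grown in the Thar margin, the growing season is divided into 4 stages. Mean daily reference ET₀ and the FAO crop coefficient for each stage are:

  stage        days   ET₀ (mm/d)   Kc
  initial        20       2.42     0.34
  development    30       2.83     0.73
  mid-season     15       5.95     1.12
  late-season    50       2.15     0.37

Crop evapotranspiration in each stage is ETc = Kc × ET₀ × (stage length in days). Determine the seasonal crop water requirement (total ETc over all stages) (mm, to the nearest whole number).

initial: 0.34 × 2.42 × 20 = 16.46 mm
development: 0.73 × 2.83 × 30 = 61.98 mm
mid-season: 1.12 × 5.95 × 15 = 99.96 mm
late-season: 0.37 × 2.15 × 50 = 39.78 mm
Seasonal total = 218.18 mm

218 mm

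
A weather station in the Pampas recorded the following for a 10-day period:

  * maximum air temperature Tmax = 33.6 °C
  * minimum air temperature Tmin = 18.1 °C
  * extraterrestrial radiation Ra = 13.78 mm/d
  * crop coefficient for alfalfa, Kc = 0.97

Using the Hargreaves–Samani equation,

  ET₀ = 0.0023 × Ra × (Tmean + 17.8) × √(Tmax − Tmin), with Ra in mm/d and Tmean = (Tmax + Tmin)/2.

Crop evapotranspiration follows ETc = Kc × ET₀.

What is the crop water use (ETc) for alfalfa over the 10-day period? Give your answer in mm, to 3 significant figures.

52.8 mm

Tmean = (33.6 + 18.1)/2 = 25.85 °C
ET₀ = 0.0023 × 13.78 × (25.85 + 17.8) × √15.5 = 0.0023 × 13.78 × 43.65 × 3.9370 = 5.4466 mm/d
ETc = Kc × ET₀ = 0.97 × 5.4466 = 5.2832 mm/d
Over 10 days: 5.2832 × 10 = 52.832 mm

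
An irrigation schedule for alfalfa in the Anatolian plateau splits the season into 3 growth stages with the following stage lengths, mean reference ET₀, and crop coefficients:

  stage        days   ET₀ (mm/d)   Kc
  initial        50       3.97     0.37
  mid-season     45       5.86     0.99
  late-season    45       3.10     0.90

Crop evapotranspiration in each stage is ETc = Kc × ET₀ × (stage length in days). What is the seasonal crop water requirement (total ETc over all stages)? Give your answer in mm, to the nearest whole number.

initial: 0.37 × 3.97 × 50 = 73.45 mm
mid-season: 0.99 × 5.86 × 45 = 261.06 mm
late-season: 0.90 × 3.10 × 45 = 125.55 mm
Seasonal total = 460.06 mm

460 mm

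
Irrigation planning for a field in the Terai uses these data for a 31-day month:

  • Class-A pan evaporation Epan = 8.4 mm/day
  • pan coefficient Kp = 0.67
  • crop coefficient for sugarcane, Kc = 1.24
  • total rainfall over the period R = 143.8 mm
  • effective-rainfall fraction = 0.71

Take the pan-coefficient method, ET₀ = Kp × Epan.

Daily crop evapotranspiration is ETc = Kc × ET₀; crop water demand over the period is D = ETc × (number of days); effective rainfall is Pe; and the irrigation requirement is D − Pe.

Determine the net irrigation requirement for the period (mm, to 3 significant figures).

ET₀ = 0.67 × 8.4 = 5.6280 mm/d
ETc = Kc × ET₀ = 1.24 × 5.6280 = 6.9787 mm/d
Crop demand D = ETc × 31 d = 6.9787 × 31 = 216.340 mm
Pe = 0.71 × 143.8 = 102.098 mm
D − Pe = 216.340 − 102.098 = 114.242 mm

114 mm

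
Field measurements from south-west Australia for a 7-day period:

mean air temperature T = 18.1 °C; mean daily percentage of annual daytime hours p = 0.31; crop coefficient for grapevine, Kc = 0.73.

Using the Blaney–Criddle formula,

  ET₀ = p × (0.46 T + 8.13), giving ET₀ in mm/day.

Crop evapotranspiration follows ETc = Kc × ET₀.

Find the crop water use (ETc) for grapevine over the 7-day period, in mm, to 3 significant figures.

ET₀ = 0.31 × (0.46 × 18.1 + 8.13) = 0.31 × 16.456 = 5.1014 mm/d
ETc = Kc × ET₀ = 0.73 × 5.1014 = 3.7240 mm/d
Over 7 days: 3.7240 × 7 = 26.068 mm

26.1 mm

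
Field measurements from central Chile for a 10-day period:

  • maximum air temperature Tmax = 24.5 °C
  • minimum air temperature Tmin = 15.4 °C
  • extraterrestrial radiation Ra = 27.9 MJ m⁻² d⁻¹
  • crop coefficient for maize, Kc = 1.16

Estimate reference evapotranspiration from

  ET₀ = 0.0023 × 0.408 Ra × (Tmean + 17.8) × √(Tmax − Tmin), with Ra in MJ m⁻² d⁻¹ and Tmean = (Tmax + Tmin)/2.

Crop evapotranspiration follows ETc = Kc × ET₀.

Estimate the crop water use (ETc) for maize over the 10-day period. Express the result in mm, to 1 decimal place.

Tmean = (24.5 + 15.4)/2 = 19.95 °C
0.408 Ra = 0.408 × 27.9 = 11.3832 mm/d equivalent
ET₀ = 0.0023 × 11.3832 × (19.95 + 17.8) × √9.1 = 0.0023 × 11.3832 × 37.75 × 3.0166 = 2.9814 mm/d
ETc = Kc × ET₀ = 1.16 × 2.9814 = 3.4584 mm/d
Over 10 days: 3.4584 × 10 = 34.584 mm

34.6 mm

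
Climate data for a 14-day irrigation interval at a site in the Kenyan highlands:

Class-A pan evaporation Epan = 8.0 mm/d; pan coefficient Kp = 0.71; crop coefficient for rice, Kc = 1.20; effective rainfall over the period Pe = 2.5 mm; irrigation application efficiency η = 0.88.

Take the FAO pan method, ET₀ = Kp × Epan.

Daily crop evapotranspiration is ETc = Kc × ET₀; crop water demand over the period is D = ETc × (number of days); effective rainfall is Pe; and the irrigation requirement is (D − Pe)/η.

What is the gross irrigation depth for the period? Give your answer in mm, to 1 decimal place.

105.6 mm

ET₀ = 0.71 × 8.0 = 5.6800 mm/d
ETc = Kc × ET₀ = 1.20 × 5.6800 = 6.8160 mm/d
Crop demand D = ETc × 14 d = 6.8160 × 14 = 95.424 mm
D − Pe = 95.424 − 2.5 = 92.924 mm
Gross irrigation = 92.924 / 0.88 = 105.595 mm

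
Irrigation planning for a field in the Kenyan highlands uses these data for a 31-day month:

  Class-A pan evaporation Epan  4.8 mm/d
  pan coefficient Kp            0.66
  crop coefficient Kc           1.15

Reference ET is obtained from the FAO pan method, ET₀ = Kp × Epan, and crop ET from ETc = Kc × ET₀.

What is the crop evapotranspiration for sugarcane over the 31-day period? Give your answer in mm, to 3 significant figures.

ET₀ = 0.66 × 4.8 = 3.1680 mm/d
ETc = Kc × ET₀ = 1.15 × 3.1680 = 3.6432 mm/d
Over 31 days: 3.6432 × 31 = 112.939 mm

113 mm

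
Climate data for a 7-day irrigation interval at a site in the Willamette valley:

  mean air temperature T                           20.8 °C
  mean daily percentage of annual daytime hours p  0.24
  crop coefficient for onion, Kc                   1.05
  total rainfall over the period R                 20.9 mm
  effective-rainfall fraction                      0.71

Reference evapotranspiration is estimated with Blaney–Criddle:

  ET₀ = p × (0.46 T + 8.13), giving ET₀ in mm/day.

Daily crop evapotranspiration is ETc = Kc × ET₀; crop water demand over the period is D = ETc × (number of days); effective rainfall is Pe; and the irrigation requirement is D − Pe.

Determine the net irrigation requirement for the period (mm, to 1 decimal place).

16.4 mm

ET₀ = 0.24 × (0.46 × 20.8 + 8.13) = 0.24 × 17.698 = 4.2475 mm/d
ETc = Kc × ET₀ = 1.05 × 4.2475 = 4.4599 mm/d
Crop demand D = ETc × 7 d = 4.4599 × 7 = 31.219 mm
Pe = 0.71 × 20.9 = 14.839 mm
D − Pe = 31.219 − 14.839 = 16.380 mm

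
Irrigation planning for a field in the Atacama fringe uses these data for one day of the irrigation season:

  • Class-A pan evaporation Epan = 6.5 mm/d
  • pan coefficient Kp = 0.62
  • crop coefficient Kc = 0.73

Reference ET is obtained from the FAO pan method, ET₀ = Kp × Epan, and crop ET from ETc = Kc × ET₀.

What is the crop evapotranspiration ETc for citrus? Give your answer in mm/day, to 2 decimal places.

ET₀ = 0.62 × 6.5 = 4.0300 mm/d
ETc = Kc × ET₀ = 0.73 × 4.0300 = 2.9419 mm/d

2.94 mm/day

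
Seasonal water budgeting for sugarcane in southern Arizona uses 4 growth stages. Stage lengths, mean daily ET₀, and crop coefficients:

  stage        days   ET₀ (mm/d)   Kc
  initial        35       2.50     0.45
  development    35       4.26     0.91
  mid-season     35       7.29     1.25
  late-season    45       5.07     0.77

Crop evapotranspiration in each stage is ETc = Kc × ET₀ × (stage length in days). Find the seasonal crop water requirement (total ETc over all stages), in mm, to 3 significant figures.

initial: 0.45 × 2.50 × 35 = 39.38 mm
development: 0.91 × 4.26 × 35 = 135.68 mm
mid-season: 1.25 × 7.29 × 35 = 318.94 mm
late-season: 0.77 × 5.07 × 45 = 175.68 mm
Seasonal total = 669.68 mm

670 mm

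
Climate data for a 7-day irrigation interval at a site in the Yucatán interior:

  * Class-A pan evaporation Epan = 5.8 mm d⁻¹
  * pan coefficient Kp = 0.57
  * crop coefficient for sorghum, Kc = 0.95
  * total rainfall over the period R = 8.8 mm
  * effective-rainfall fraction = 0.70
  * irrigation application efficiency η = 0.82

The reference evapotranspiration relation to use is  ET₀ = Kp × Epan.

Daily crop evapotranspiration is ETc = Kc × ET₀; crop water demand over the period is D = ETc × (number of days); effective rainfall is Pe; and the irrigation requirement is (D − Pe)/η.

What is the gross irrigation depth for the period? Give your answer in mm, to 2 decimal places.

ET₀ = 0.57 × 5.8 = 3.3060 mm/d
ETc = Kc × ET₀ = 0.95 × 3.3060 = 3.1407 mm/d
Crop demand D = ETc × 7 d = 3.1407 × 7 = 21.985 mm
Pe = 0.70 × 8.8 = 6.160 mm
D − Pe = 21.985 − 6.160 = 15.825 mm
Gross irrigation = 15.825 / 0.82 = 19.299 mm

19.30 mm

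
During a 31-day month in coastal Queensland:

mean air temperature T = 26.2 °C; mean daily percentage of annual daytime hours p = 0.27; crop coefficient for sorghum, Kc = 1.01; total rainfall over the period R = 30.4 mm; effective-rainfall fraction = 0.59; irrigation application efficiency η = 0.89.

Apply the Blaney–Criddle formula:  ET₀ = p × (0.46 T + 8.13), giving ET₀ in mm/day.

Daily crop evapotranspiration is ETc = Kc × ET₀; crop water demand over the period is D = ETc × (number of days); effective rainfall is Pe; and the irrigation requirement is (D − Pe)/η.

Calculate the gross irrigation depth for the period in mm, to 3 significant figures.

ET₀ = 0.27 × (0.46 × 26.2 + 8.13) = 0.27 × 20.182 = 5.4491 mm/d
ETc = Kc × ET₀ = 1.01 × 5.4491 = 5.5036 mm/d
Crop demand D = ETc × 31 d = 5.5036 × 31 = 170.612 mm
Pe = 0.59 × 30.4 = 17.936 mm
D − Pe = 170.612 − 17.936 = 152.676 mm
Gross irrigation = 152.676 / 0.89 = 171.546 mm

172 mm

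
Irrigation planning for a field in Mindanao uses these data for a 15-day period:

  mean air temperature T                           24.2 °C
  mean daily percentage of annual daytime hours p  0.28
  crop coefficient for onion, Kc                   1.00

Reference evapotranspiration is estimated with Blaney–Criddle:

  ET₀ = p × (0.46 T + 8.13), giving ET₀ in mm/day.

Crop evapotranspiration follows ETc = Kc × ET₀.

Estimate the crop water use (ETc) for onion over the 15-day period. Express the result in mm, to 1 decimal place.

80.9 mm

ET₀ = 0.28 × (0.46 × 24.2 + 8.13) = 0.28 × 19.262 = 5.3934 mm/d
ETc = Kc × ET₀ = 1.00 × 5.3934 = 5.3934 mm/d
Over 15 days: 5.3934 × 15 = 80.901 mm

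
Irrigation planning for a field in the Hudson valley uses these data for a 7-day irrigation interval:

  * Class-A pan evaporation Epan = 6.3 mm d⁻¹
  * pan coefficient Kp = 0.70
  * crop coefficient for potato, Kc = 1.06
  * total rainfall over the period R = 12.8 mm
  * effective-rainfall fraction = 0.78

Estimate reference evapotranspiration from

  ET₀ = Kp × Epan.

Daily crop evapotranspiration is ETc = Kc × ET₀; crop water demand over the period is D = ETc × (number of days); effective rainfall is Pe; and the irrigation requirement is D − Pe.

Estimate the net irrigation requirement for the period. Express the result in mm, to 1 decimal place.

ET₀ = 0.70 × 6.3 = 4.4100 mm/d
ETc = Kc × ET₀ = 1.06 × 4.4100 = 4.6746 mm/d
Crop demand D = ETc × 7 d = 4.6746 × 7 = 32.722 mm
Pe = 0.78 × 12.8 = 9.984 mm
D − Pe = 32.722 − 9.984 = 22.738 mm

22.7 mm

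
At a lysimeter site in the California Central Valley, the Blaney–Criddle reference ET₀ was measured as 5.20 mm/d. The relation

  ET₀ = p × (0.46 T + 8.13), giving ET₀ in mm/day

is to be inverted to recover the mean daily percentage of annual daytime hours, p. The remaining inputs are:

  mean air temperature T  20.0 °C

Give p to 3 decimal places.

0.300

p = ET₀ / (0.46 T + 8.13) = 5.20 / (0.46 × 20.0 + 8.13) = 5.20 / 17.330 = 0.3001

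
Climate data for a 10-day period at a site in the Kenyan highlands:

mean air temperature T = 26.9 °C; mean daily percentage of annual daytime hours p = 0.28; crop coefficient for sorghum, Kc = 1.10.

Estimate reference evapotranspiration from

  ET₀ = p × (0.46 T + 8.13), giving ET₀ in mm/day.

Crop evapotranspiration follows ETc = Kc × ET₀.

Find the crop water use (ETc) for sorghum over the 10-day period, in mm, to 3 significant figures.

ET₀ = 0.28 × (0.46 × 26.9 + 8.13) = 0.28 × 20.504 = 5.7411 mm/d
ETc = Kc × ET₀ = 1.10 × 5.7411 = 6.3152 mm/d
Over 10 days: 6.3152 × 10 = 63.152 mm

63.2 mm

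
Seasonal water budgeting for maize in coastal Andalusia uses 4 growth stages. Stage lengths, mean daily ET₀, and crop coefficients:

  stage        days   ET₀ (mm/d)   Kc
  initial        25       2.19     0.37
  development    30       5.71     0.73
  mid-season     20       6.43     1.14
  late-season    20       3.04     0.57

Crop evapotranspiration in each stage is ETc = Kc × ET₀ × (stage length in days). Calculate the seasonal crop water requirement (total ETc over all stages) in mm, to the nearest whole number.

327 mm

initial: 0.37 × 2.19 × 25 = 20.26 mm
development: 0.73 × 5.71 × 30 = 125.05 mm
mid-season: 1.14 × 6.43 × 20 = 146.60 mm
late-season: 0.57 × 3.04 × 20 = 34.66 mm
Seasonal total = 326.57 mm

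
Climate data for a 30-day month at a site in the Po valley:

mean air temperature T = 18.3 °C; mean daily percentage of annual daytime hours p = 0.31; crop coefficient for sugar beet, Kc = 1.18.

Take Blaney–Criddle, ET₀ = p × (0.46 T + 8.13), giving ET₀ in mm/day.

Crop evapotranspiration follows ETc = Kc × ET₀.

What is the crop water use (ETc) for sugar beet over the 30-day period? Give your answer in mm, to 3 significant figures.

182 mm

ET₀ = 0.31 × (0.46 × 18.3 + 8.13) = 0.31 × 16.548 = 5.1299 mm/d
ETc = Kc × ET₀ = 1.18 × 5.1299 = 6.0533 mm/d
Over 30 days: 6.0533 × 30 = 181.599 mm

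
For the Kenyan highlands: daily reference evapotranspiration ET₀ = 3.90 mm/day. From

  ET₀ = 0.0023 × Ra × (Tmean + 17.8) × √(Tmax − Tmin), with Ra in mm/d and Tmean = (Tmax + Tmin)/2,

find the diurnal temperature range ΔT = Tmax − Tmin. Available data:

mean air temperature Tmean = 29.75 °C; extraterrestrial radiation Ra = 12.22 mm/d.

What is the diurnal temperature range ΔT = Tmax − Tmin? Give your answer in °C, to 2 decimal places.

√ΔT = ET₀ / [0.0023 × Ra × (Tmean+17.8)] = 3.90 / (0.0023 × 12.22 × 47.55) = 2.9182
ΔT = 2.9182² = 8.516 °C

8.52 °C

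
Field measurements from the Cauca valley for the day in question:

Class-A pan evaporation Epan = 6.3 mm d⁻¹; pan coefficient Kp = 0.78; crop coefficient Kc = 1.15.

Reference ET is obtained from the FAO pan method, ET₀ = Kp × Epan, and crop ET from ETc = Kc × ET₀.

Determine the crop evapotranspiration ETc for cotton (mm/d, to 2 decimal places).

ET₀ = 0.78 × 6.3 = 4.9140 mm/d
ETc = Kc × ET₀ = 1.15 × 4.9140 = 5.6511 mm/d

5.65 mm/d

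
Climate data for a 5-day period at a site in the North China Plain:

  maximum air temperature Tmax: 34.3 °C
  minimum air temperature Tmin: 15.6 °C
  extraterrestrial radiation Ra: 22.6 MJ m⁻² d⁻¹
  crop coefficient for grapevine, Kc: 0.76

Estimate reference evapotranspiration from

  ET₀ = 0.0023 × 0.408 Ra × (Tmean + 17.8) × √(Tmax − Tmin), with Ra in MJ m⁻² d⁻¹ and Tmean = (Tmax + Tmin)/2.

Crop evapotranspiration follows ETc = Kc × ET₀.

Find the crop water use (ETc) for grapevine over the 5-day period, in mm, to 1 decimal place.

Tmean = (34.3 + 15.6)/2 = 24.95 °C
0.408 Ra = 0.408 × 22.6 = 9.2208 mm/d equivalent
ET₀ = 0.0023 × 9.2208 × (24.95 + 17.8) × √18.7 = 0.0023 × 9.2208 × 42.75 × 4.3243 = 3.9206 mm/d
ETc = Kc × ET₀ = 0.76 × 3.9206 = 2.9797 mm/d
Over 5 days: 2.9797 × 5 = 14.899 mm

14.9 mm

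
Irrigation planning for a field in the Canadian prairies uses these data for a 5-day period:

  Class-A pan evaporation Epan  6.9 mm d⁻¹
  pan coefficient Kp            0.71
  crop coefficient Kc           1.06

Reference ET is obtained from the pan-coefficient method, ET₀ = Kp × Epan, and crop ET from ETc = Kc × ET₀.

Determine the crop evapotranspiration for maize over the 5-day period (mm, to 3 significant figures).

ET₀ = 0.71 × 6.9 = 4.8990 mm/d
ETc = Kc × ET₀ = 1.06 × 4.8990 = 5.1929 mm/d
Over 5 days: 5.1929 × 5 = 25.965 mm

26.0 mm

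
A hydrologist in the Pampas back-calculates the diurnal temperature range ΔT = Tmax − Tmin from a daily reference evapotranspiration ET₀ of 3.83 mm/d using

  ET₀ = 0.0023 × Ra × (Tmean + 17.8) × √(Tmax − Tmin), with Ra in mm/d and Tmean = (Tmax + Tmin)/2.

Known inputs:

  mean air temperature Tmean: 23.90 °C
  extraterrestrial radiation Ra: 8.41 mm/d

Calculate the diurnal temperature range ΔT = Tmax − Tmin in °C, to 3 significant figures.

22.5 °C

√ΔT = ET₀ / [0.0023 × Ra × (Tmean+17.8)] = 3.83 / (0.0023 × 8.41 × 41.70) = 4.7483
ΔT = 4.7483² = 22.546 °C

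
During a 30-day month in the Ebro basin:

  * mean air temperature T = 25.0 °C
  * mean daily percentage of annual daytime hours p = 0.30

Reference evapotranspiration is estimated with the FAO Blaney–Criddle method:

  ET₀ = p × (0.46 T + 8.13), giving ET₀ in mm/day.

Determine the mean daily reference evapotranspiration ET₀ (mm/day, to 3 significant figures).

ET₀ = 0.30 × (0.46 × 25.0 + 8.13) = 0.30 × 19.630 = 5.8890 mm/d

5.89 mm/day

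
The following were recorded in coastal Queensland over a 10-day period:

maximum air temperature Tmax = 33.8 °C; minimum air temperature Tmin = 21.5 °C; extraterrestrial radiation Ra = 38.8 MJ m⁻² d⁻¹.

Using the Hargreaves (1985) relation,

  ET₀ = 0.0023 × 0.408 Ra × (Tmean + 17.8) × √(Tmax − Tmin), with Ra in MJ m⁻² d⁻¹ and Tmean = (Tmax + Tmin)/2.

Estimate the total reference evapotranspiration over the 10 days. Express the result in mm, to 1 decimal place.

58.0 mm

Tmean = (33.8 + 21.5)/2 = 27.65 °C
0.408 Ra = 0.408 × 38.8 = 15.8304 mm/d equivalent
ET₀ = 0.0023 × 15.8304 × (27.65 + 17.8) × √12.3 = 0.0023 × 15.8304 × 45.45 × 3.5071 = 5.8037 mm/d
Over 10 days: 5.8037 × 10 = 58.037 mm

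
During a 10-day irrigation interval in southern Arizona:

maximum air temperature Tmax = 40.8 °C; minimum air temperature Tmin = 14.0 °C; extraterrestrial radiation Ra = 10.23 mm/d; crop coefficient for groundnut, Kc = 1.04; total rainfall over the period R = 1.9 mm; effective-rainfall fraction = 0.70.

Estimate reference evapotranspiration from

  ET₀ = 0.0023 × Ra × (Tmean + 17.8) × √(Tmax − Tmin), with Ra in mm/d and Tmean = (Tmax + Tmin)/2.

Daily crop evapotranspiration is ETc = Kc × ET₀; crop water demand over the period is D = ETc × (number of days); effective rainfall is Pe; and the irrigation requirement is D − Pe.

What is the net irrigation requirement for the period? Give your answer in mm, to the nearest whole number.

Tmean = (40.8 + 14.0)/2 = 27.40 °C
ET₀ = 0.0023 × 10.23 × (27.40 + 17.8) × √26.8 = 0.0023 × 10.23 × 45.20 × 5.1769 = 5.5057 mm/d
ETc = Kc × ET₀ = 1.04 × 5.5057 = 5.7259 mm/d
Crop demand D = ETc × 10 d = 5.7259 × 10 = 57.259 mm
Pe = 0.70 × 1.9 = 1.330 mm
D − Pe = 57.259 − 1.330 = 55.929 mm

56 mm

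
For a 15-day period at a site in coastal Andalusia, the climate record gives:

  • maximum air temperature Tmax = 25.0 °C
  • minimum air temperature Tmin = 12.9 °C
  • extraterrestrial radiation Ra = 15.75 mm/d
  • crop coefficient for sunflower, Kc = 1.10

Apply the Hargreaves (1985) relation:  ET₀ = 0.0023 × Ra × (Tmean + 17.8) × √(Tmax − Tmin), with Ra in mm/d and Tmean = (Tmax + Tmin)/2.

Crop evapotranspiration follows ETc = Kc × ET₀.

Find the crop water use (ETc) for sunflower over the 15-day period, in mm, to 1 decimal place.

Tmean = (25.0 + 12.9)/2 = 18.95 °C
ET₀ = 0.0023 × 15.75 × (18.95 + 17.8) × √12.1 = 0.0023 × 15.75 × 36.75 × 3.4785 = 4.6308 mm/d
ETc = Kc × ET₀ = 1.10 × 4.6308 = 5.0939 mm/d
Over 15 days: 5.0939 × 15 = 76.409 mm

76.4 mm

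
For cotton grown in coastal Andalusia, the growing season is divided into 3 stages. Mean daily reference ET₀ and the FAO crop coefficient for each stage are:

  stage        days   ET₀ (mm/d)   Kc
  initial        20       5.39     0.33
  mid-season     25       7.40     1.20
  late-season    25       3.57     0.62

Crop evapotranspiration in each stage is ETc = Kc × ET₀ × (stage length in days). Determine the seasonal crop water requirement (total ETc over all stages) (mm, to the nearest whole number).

313 mm

initial: 0.33 × 5.39 × 20 = 35.57 mm
mid-season: 1.20 × 7.40 × 25 = 222.00 mm
late-season: 0.62 × 3.57 × 25 = 55.34 mm
Seasonal total = 312.91 mm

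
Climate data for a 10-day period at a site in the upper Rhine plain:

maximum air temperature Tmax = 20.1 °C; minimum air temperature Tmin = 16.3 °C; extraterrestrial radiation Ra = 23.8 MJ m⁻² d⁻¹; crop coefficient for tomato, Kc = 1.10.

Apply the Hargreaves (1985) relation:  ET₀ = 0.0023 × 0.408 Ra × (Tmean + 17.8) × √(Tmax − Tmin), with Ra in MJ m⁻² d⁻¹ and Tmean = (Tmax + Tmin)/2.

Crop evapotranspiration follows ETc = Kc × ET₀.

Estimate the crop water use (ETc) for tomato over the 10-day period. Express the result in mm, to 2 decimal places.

Tmean = (20.1 + 16.3)/2 = 18.20 °C
0.408 Ra = 0.408 × 23.8 = 9.7104 mm/d equivalent
ET₀ = 0.0023 × 9.7104 × (18.20 + 17.8) × √3.8 = 0.0023 × 9.7104 × 36.00 × 1.9494 = 1.5674 mm/d
ETc = Kc × ET₀ = 1.10 × 1.5674 = 1.7241 mm/d
Over 10 days: 1.7241 × 10 = 17.241 mm

17.24 mm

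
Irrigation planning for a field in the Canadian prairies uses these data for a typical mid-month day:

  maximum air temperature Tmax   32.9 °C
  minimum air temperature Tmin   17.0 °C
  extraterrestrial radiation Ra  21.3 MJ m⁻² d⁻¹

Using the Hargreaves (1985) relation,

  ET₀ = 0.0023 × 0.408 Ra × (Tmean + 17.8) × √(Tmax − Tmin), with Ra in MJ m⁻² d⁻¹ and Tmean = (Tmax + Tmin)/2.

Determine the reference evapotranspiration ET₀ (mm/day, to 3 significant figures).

3.41 mm/day

Tmean = (32.9 + 17.0)/2 = 24.95 °C
0.408 Ra = 0.408 × 21.3 = 8.6904 mm/d equivalent
ET₀ = 0.0023 × 8.6904 × (24.95 + 17.8) × √15.9 = 0.0023 × 8.6904 × 42.75 × 3.9875 = 3.4073 mm/d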